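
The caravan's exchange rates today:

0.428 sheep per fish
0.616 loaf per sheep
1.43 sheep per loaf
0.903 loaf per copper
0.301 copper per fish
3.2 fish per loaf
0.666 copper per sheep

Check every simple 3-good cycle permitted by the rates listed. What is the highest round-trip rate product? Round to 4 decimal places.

0.8698

loaf→fish→copper→loaf: 3.2 × 0.301 × 0.903 = 0.86977
loaf→sheep→copper→loaf: 1.43 × 0.666 × 0.903 = 0.86000
loaf→fish→sheep→loaf: 3.2 × 0.428 × 0.616 = 0.84367
Maximum is loaf→fish→copper→loaf at 0.8698; no arbitrage — every cycle loses value.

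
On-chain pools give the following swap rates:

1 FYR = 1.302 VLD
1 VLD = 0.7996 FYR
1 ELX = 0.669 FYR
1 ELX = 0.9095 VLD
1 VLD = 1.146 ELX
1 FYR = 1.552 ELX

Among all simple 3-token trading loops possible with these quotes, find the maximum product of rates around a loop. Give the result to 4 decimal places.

1.1287

VLD→FYR→ELX→VLD: 0.7996 × 1.552 × 0.9095 = 1.12867
VLD→ELX→FYR→VLD: 1.146 × 0.669 × 1.302 = 0.99821
Maximum is VLD→FYR→ELX→VLD at 1.1287; arbitrage exists.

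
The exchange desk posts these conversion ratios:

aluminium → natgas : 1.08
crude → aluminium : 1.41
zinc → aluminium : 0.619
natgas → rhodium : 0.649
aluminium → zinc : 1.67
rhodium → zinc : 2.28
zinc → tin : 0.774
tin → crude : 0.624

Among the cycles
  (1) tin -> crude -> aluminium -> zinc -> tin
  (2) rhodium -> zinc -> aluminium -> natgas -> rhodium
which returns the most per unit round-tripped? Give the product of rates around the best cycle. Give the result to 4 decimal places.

(1) 0.624 × 1.41 × 1.67 × 0.774 = 1.13726
(2) 2.28 × 0.619 × 1.08 × 0.649 = 0.98922
Highest is cycle (1) at 1.1373 (>1, arbitrage).

1.1373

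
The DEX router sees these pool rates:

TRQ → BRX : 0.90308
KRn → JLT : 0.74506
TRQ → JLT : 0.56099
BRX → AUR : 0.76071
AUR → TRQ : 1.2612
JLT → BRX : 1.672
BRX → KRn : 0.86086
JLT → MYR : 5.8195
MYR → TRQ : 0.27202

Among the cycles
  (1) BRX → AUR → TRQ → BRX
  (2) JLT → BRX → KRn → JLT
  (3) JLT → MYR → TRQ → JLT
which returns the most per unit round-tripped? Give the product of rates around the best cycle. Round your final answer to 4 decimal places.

(1) 0.76071 × 1.2612 × 0.90308 = 0.86642
(2) 1.672 × 0.86086 × 0.74506 = 1.07241
(3) 5.8195 × 0.27202 × 0.56099 = 0.88806
Highest is cycle (2) at 1.0724 (>1, arbitrage).

1.0724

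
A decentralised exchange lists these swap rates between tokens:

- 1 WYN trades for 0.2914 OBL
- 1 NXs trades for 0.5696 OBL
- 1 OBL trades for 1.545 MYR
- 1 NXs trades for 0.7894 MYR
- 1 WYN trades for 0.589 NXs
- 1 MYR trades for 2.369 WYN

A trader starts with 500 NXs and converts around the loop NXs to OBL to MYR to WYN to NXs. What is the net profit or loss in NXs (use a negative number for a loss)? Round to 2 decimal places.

113.97

500 NXs × 0.5696 = 284.8 OBL
284.8 OBL × 1.545 = 440.016 MYR
440.016 MYR × 2.369 = 1042.397904 WYN
1042.397904 WYN × 0.589 = 613.972365456 NXs
Net change: 613.972365456 − 500 = 113.972365456 NXs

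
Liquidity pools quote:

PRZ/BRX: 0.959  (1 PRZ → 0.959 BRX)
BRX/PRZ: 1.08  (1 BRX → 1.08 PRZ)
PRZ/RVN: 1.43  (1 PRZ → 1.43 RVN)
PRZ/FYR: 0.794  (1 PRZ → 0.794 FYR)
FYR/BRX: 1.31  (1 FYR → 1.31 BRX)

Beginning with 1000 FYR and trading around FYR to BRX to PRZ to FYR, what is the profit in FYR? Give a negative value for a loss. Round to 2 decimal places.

123.35

1000 FYR × 1.31 = 1310 BRX
1310 BRX × 1.08 = 1414.8 PRZ
1414.8 PRZ × 0.794 = 1123.3512 FYR
Net change: 1123.3512 − 1000 = 123.3512 FYR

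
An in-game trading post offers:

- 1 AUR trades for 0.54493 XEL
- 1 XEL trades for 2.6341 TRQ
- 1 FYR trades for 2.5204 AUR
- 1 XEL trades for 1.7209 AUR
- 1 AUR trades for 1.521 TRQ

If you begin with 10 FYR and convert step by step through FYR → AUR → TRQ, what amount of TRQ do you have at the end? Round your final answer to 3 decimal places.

10 FYR × 2.5204 = 25.204 AUR
25.204 AUR × 1.521 = 38.335284 TRQ

38.335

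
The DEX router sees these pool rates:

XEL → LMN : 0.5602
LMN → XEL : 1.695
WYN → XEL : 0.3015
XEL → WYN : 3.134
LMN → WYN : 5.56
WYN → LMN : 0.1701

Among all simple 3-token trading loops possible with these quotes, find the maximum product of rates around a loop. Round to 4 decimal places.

0.9391

LMN→WYN→XEL→LMN: 5.56 × 0.3015 × 0.5602 = 0.93909
LMN→XEL→WYN→LMN: 1.695 × 3.134 × 0.1701 = 0.90359
Maximum is LMN→WYN→XEL→LMN at 0.9391; no arbitrage — every cycle loses value.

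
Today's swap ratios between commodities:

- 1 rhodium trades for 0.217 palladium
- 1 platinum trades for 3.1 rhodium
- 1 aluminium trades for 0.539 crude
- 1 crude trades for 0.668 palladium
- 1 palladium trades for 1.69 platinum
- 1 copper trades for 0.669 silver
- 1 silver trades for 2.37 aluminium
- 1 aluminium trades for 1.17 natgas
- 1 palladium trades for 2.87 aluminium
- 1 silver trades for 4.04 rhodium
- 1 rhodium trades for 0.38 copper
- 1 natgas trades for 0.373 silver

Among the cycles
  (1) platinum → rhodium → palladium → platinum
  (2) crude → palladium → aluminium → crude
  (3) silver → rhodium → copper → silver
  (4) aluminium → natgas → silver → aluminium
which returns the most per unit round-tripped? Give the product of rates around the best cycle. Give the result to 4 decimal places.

(1) 3.1 × 0.217 × 1.69 = 1.13686
(2) 0.668 × 2.87 × 0.539 = 1.03335
(3) 4.04 × 0.38 × 0.669 = 1.02705
(4) 1.17 × 0.373 × 2.37 = 1.03429
Highest is cycle (1) at 1.1369 (>1, arbitrage).

1.1369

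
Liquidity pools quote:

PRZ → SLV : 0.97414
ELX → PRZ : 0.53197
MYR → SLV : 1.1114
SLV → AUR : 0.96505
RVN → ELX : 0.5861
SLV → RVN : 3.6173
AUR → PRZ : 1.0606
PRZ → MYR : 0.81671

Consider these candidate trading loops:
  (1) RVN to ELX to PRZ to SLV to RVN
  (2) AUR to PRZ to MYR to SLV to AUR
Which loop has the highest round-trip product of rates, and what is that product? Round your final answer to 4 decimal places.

1.0987

(1) 0.5861 × 0.53197 × 0.97414 × 3.6173 = 1.09866
(2) 1.0606 × 0.81671 × 1.1114 × 0.96505 = 0.92905
Highest is cycle (1) at 1.0987 (>1, arbitrage).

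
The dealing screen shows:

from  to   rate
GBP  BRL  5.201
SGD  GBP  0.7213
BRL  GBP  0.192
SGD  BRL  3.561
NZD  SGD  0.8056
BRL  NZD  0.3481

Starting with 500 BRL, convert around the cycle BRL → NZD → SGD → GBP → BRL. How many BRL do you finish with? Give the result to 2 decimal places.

500 BRL × 0.3481 = 174.05 NZD
174.05 NZD × 0.8056 = 140.21468 SGD
140.21468 SGD × 0.7213 = 101.136848684 GBP
101.136848684 GBP × 5.201 = 526.012750005484 BRL

526.01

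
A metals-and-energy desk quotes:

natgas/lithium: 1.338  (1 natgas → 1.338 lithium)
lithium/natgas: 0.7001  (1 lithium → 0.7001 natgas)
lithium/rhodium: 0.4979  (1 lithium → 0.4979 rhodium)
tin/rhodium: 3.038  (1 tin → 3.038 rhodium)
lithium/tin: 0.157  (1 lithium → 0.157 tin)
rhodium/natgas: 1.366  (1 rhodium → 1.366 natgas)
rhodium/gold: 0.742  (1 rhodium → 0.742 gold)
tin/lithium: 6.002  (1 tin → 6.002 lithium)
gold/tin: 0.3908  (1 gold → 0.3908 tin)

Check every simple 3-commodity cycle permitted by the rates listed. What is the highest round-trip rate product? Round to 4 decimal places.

lithium→rhodium→natgas→lithium: 0.4979 × 1.366 × 1.338 = 0.91002
tin→rhodium→gold→tin: 3.038 × 0.742 × 0.3908 = 0.88094
Maximum is lithium→rhodium→natgas→lithium at 0.9100; no arbitrage — every cycle loses value.

0.9100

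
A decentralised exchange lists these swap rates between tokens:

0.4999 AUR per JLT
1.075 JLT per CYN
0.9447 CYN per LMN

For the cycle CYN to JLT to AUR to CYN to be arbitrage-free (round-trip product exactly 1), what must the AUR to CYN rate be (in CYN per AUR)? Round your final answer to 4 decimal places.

Known legs of the cycle: 1.075 × 0.4999 = 0.5373925
For no arbitrage the full-cycle product must be 1, so the missing rate is 1 / 0.5373925 ≈ 1.860837.

1.8608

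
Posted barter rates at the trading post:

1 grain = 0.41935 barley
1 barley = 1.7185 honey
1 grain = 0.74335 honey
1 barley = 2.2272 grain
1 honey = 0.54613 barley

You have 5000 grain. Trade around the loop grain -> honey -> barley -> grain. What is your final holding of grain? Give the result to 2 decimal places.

5000 grain × 0.74335 = 3716.75 honey
3716.75 honey × 0.54613 = 2029.8286775 barley
2029.8286775 barley × 2.2272 = 4520.834430528 grain

4520.83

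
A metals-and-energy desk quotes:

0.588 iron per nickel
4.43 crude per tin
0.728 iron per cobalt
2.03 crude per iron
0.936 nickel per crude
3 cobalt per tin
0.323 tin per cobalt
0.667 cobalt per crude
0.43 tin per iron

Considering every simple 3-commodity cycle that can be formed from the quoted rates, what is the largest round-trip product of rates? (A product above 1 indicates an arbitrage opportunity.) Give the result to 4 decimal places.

1.1172

crude→nickel→iron→crude: 0.936 × 0.588 × 2.03 = 1.11725
crude→cobalt→iron→crude: 0.667 × 0.728 × 2.03 = 0.98572
tin→crude→cobalt→tin: 4.43 × 0.667 × 0.323 = 0.95440
tin→cobalt→iron→tin: 3 × 0.728 × 0.43 = 0.93912
Maximum is crude→nickel→iron→crude at 1.1172; arbitrage exists.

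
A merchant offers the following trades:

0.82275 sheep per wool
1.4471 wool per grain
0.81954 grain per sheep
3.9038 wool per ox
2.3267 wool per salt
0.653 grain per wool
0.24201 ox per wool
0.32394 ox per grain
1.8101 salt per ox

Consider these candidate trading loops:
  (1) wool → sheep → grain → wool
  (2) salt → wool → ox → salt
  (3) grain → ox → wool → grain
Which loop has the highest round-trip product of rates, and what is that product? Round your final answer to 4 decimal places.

(1) 0.82275 × 0.81954 × 1.4471 = 0.97575
(2) 2.3267 × 0.24201 × 1.8101 = 1.01924
(3) 0.32394 × 3.9038 × 0.653 = 0.82578
Highest is cycle (2) at 1.0192 (>1, arbitrage).

1.0192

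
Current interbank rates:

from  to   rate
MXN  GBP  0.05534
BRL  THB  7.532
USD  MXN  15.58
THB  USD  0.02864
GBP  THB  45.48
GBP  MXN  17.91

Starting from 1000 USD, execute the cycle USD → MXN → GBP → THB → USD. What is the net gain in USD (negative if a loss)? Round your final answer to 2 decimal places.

123.05

1000 USD × 15.58 = 15580 MXN
15580 MXN × 0.05534 = 862.1972 GBP
862.1972 GBP × 45.48 = 39212.728656 THB
39212.728656 THB × 0.02864 = 1123.05254870784 USD
Net change: 1123.05254870784 − 1000 = 123.05254870784 USD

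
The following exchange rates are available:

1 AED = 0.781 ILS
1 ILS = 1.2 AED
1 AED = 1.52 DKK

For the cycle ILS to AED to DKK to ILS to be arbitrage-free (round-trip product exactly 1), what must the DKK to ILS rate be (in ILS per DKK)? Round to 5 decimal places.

0.54825

Known legs of the cycle: 1.2 × 1.52 = 1.824
For no arbitrage the full-cycle product must be 1, so the missing rate is 1 / 1.824 ≈ 0.5482456.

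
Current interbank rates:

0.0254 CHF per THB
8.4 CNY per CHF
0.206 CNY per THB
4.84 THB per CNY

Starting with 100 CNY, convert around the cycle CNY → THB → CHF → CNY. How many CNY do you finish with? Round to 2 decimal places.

103.27

100 CNY × 4.84 = 484 THB
484 THB × 0.0254 = 12.2936 CHF
12.2936 CHF × 8.4 = 103.26624 CNY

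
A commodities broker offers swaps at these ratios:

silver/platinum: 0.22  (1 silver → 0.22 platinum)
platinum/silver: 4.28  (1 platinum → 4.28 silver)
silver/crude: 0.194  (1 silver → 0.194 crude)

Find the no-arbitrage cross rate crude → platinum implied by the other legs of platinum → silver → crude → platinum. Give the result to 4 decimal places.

1.2044

Known legs of the cycle: 4.28 × 0.194 = 0.83032
For no arbitrage the full-cycle product must be 1, so the missing rate is 1 / 0.83032 ≈ 1.204355.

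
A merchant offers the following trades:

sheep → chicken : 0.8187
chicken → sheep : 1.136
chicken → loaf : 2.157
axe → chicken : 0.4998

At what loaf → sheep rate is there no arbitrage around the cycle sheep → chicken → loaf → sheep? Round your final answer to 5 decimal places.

Known legs of the cycle: 0.8187 × 2.157 = 1.7659359
For no arbitrage the full-cycle product must be 1, so the missing rate is 1 / 1.7659359 ≈ 0.5662720.

0.56627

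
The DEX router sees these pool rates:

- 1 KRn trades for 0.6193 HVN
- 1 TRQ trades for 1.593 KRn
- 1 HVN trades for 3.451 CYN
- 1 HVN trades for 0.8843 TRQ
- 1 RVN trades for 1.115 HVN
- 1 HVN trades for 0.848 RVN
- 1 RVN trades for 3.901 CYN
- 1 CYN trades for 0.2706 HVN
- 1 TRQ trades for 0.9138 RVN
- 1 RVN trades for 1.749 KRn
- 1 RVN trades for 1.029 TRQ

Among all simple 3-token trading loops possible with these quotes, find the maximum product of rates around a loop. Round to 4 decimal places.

0.9185

RVN→KRn→HVN→RVN: 1.749 × 0.6193 × 0.848 = 0.91852
RVN→HVN→TRQ→RVN: 1.115 × 0.8843 × 0.9138 = 0.90100
CYN→HVN→RVN→CYN: 0.2706 × 0.848 × 3.901 = 0.89516
KRn→HVN→TRQ→KRn: 0.6193 × 0.8843 × 1.593 = 0.87240
Maximum is RVN→KRn→HVN→RVN at 0.9185; no arbitrage — every cycle loses value.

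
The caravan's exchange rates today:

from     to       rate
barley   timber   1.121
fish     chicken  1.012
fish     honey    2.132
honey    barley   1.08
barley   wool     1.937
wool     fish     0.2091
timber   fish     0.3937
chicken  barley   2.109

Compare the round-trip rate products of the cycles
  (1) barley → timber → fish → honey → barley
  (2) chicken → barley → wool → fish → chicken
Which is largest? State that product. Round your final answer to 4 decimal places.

1.0162

(1) 1.121 × 0.3937 × 2.132 × 1.08 = 1.01621
(2) 2.109 × 1.937 × 0.2091 × 1.012 = 0.86445
Highest is cycle (1) at 1.0162 (>1, arbitrage).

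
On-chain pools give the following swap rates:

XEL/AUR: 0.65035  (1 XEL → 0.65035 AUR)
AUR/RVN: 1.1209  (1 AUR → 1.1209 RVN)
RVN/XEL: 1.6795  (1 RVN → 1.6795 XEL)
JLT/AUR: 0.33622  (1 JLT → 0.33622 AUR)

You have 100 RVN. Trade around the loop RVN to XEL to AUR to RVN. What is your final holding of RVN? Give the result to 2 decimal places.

122.43

100 RVN × 1.6795 = 167.95 XEL
167.95 XEL × 0.65035 = 109.2262825 AUR
109.2262825 AUR × 1.1209 = 122.43174005425 RVN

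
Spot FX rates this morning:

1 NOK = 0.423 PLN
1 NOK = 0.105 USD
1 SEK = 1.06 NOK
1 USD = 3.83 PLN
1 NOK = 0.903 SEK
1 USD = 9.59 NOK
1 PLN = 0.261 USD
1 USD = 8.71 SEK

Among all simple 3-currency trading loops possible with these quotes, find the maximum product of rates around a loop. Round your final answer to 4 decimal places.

1.0588

NOK→PLN→USD→NOK: 0.423 × 0.261 × 9.59 = 1.05876
NOK→USD→SEK→NOK: 0.105 × 8.71 × 1.06 = 0.96942
Maximum is NOK→PLN→USD→NOK at 1.0588; arbitrage exists.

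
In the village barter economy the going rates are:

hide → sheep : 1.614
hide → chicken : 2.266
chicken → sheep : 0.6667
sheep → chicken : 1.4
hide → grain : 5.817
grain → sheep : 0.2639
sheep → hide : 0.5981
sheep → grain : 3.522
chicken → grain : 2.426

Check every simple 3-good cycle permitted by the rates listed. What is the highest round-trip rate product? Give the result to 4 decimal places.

sheep→hide→grain→sheep: 0.5981 × 5.817 × 0.2639 = 0.91815
sheep→hide→chicken→sheep: 0.5981 × 2.266 × 0.6667 = 0.90357
sheep→chicken→grain→sheep: 1.4 × 2.426 × 0.2639 = 0.89631
Maximum is sheep→hide→grain→sheep at 0.9181; no arbitrage — every cycle loses value.

0.9181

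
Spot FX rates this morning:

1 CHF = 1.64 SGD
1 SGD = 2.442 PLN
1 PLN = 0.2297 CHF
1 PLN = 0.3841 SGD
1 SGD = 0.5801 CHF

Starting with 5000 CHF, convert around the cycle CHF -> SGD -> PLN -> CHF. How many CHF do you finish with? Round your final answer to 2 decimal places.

4599.60

5000 CHF × 1.64 = 8200 SGD
8200 SGD × 2.442 = 20024.4 PLN
20024.4 PLN × 0.2297 = 4599.60468 CHF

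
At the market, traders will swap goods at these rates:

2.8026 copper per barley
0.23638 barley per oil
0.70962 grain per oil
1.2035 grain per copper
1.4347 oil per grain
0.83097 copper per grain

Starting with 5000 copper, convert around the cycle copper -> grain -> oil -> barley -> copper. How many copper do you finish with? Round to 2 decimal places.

5719.38

5000 copper × 1.2035 = 6017.5 grain
6017.5 grain × 1.4347 = 8633.30725 oil
8633.30725 oil × 0.23638 = 2040.741167755 barley
2040.741167755 barley × 2.8026 = 5719.381196750163 copper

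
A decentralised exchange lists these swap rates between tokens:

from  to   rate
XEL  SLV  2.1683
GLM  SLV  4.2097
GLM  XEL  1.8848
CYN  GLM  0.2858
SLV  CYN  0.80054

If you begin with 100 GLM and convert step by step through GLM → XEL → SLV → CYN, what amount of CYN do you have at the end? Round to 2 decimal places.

327.17

100 GLM × 1.8848 = 188.48 XEL
188.48 XEL × 2.1683 = 408.681184 SLV
408.681184 SLV × 0.80054 = 327.16563503936 CYN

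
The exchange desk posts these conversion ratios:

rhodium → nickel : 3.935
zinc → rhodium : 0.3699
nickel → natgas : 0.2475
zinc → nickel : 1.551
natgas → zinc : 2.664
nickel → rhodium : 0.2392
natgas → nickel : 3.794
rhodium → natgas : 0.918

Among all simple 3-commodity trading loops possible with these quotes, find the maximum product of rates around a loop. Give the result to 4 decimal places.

natgas→zinc→nickel→natgas: 2.664 × 1.551 × 0.2475 = 1.02264
natgas→zinc→rhodium→natgas: 2.664 × 0.3699 × 0.918 = 0.90461
natgas→nickel→rhodium→natgas: 3.794 × 0.2392 × 0.918 = 0.83311
Maximum is natgas→zinc→nickel→natgas at 1.0226; arbitrage exists.

1.0226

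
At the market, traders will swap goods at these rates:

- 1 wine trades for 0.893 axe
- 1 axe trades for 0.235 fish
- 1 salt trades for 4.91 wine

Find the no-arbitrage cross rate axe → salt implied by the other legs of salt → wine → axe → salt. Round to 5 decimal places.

0.22807

Known legs of the cycle: 4.91 × 0.893 = 4.38463
For no arbitrage the full-cycle product must be 1, so the missing rate is 1 / 4.38463 ≈ 0.2280694.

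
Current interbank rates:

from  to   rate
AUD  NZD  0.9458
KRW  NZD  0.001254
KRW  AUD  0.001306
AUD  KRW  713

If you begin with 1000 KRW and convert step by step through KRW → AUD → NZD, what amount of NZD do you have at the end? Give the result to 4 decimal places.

1.2352

1000 KRW × 0.001306 = 1.306 AUD
1.306 AUD × 0.9458 = 1.2352148 NZD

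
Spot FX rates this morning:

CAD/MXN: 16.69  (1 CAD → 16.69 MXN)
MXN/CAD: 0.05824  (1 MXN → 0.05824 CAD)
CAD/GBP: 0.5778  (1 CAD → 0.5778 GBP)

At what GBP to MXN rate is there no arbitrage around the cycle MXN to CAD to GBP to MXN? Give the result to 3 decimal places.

Known legs of the cycle: 0.05824 × 0.5778 = 0.033651072
For no arbitrage the full-cycle product must be 1, so the missing rate is 1 / 0.033651072 ≈ 29.71674.

29.717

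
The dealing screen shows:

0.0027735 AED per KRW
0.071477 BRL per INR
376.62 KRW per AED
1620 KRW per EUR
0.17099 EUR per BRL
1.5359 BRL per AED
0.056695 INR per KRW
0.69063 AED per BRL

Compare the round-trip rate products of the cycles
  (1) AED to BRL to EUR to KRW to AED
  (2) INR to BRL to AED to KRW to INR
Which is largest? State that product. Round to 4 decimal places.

1.1800

(1) 1.5359 × 0.17099 × 1620 × 0.0027735 = 1.17999
(2) 0.071477 × 0.69063 × 376.62 × 0.056695 = 1.05405
Highest is cycle (1) at 1.1800 (>1, arbitrage).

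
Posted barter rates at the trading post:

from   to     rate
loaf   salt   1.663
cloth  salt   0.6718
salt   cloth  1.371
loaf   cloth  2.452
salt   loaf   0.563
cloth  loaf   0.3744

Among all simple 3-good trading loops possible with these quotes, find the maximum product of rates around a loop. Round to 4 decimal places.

0.9274

cloth→salt→loaf→cloth: 0.6718 × 0.563 × 2.452 = 0.92740
cloth→loaf→salt→cloth: 0.3744 × 1.663 × 1.371 = 0.85362
Maximum is cloth→salt→loaf→cloth at 0.9274; no arbitrage — every cycle loses value.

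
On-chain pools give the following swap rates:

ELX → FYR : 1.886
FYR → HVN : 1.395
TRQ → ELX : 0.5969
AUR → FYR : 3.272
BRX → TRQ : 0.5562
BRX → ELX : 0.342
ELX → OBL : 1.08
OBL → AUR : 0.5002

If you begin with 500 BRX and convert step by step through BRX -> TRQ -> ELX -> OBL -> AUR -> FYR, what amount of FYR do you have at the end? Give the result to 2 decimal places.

500 BRX × 0.5562 = 278.1 TRQ
278.1 TRQ × 0.5969 = 165.99789 ELX
165.99789 ELX × 1.08 = 179.2777212 OBL
179.2777212 OBL × 0.5002 = 89.67471614424 AUR
89.67471614424 AUR × 3.272 = 293.41567122395328 FYR

293.42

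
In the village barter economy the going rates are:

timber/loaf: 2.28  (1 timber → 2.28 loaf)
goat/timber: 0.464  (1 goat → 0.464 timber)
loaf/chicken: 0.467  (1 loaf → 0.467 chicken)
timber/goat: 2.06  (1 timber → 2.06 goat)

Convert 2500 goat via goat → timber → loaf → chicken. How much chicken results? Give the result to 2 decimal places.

1235.12

2500 goat × 0.464 = 1160 timber
1160 timber × 2.28 = 2644.8 loaf
2644.8 loaf × 0.467 = 1235.1216 chicken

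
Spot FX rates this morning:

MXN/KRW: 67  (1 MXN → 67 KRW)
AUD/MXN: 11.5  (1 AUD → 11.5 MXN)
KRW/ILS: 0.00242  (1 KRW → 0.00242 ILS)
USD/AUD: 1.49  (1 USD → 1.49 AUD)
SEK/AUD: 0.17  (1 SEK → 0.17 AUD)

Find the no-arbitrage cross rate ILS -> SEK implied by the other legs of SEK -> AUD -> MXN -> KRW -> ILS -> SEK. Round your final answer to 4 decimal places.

3.1547

Known legs of the cycle: 0.17 × 11.5 × 67 × 0.00242 = 0.3169837
For no arbitrage the full-cycle product must be 1, so the missing rate is 1 / 0.3169837 ≈ 3.154736.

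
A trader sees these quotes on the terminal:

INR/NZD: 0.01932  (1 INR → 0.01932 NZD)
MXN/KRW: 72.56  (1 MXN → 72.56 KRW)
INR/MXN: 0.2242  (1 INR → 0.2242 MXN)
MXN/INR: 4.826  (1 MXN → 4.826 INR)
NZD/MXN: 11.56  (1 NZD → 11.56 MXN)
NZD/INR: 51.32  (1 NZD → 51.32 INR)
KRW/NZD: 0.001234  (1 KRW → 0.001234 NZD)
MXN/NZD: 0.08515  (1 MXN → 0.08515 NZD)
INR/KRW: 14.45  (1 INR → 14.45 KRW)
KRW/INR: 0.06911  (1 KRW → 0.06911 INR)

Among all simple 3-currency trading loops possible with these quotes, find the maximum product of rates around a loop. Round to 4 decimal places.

1.1243

MXN→KRW→INR→MXN: 72.56 × 0.06911 × 0.2242 = 1.12428
NZD→MXN→INR→NZD: 11.56 × 4.826 × 0.01932 = 1.07783
NZD→MXN→KRW→NZD: 11.56 × 72.56 × 0.001234 = 1.03507
NZD→INR→MXN→NZD: 51.32 × 0.2242 × 0.08515 = 0.97973
NZD→INR→KRW→NZD: 51.32 × 14.45 × 0.001234 = 0.91510
Maximum is MXN→KRW→INR→MXN at 1.1243; arbitrage exists.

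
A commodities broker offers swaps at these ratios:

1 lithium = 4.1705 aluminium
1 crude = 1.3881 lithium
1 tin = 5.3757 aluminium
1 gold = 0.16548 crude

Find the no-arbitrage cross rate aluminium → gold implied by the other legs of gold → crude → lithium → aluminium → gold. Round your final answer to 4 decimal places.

Known legs of the cycle: 0.16548 × 1.3881 × 4.1705 = 0.957975477354
For no arbitrage the full-cycle product must be 1, so the missing rate is 1 / 0.957975477354 ≈ 1.043868.

1.0439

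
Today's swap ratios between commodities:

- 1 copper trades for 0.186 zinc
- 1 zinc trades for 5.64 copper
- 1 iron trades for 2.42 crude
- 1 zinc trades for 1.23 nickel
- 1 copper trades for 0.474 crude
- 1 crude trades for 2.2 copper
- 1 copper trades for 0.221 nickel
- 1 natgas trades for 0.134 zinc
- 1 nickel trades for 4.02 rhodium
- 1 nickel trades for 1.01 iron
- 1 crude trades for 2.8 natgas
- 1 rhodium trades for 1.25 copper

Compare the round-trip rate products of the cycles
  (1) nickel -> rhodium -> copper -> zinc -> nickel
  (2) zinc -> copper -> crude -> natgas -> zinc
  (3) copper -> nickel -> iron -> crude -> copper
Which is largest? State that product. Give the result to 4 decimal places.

(1) 4.02 × 1.25 × 0.186 × 1.23 = 1.14962
(2) 5.64 × 0.474 × 2.8 × 0.134 = 1.00304
(3) 0.221 × 1.01 × 2.42 × 2.2 = 1.18837
Highest is cycle (3) at 1.1884 (>1, arbitrage).

1.1884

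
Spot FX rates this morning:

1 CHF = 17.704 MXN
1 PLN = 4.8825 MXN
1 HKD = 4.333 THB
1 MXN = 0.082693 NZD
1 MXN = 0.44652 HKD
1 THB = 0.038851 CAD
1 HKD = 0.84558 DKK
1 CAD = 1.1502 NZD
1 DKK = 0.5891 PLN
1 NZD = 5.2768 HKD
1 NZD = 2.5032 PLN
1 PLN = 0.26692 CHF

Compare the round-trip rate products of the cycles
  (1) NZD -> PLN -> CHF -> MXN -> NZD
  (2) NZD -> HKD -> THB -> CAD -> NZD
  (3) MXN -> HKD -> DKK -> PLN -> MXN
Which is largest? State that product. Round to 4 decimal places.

(1) 2.5032 × 0.26692 × 17.704 × 0.082693 = 0.97818
(2) 5.2768 × 4.333 × 0.038851 × 1.1502 = 1.02173
(3) 0.44652 × 0.84558 × 0.5891 × 4.8825 = 1.08599
Highest is cycle (3) at 1.0860 (>1, arbitrage).

1.0860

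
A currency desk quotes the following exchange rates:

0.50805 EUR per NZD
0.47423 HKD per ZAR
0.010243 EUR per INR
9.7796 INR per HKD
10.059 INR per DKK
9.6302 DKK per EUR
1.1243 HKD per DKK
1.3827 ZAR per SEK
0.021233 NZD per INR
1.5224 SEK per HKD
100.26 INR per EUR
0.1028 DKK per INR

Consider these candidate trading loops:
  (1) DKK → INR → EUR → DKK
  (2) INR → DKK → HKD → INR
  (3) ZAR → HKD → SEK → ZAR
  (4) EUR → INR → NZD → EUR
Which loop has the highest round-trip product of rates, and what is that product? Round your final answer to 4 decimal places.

1.1303

(1) 10.059 × 0.010243 × 9.6302 = 0.99224
(2) 0.1028 × 1.1243 × 9.7796 = 1.13031
(3) 0.47423 × 1.5224 × 1.3827 = 0.99826
(4) 100.26 × 0.021233 × 0.50805 = 1.08155
Highest is cycle (2) at 1.1303 (>1, arbitrage).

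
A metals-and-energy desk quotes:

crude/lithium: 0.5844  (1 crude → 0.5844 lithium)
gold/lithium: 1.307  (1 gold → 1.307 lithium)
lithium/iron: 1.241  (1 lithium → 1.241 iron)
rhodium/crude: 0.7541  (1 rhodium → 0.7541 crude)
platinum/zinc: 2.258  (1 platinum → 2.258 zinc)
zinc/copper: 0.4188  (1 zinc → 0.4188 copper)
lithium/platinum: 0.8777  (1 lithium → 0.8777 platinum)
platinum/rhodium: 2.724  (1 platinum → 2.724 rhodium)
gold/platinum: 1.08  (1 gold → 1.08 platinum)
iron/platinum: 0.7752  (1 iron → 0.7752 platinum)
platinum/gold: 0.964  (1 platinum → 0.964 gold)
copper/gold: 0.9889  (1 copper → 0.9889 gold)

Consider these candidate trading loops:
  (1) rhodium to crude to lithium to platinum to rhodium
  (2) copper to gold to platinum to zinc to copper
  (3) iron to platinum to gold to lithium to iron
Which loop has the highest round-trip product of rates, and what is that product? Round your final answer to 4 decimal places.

(1) 0.7541 × 0.5844 × 0.8777 × 2.724 = 1.05364
(2) 0.9889 × 1.08 × 2.258 × 0.4188 = 1.00997
(3) 0.7752 × 0.964 × 1.307 × 1.241 = 1.21210
Highest is cycle (3) at 1.2121 (>1, arbitrage).

1.2121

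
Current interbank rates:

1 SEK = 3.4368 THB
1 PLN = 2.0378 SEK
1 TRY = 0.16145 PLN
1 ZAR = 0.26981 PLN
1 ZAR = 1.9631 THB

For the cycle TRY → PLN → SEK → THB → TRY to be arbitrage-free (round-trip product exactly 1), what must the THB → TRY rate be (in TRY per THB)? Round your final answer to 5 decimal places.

0.88439

Known legs of the cycle: 0.16145 × 2.0378 × 3.4368 = 1.130716857408
For no arbitrage the full-cycle product must be 1, so the missing rate is 1 / 1.130716857408 ≈ 0.8843947.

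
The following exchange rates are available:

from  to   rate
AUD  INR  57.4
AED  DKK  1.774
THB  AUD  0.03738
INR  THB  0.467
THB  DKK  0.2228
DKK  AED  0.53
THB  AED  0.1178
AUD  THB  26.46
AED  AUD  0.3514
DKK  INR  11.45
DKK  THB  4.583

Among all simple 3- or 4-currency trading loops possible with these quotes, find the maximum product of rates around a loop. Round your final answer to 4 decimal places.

DKK→INR→THB→DKK: 11.45 × 0.467 × 0.2228 = 1.19135
AED→DKK→INR→THB→AED: 1.774 × 11.45 × 0.467 × 0.1178 = 1.11743
AED→AUD→INR→THB→AED: 0.3514 × 57.4 × 0.467 × 0.1178 = 1.10962
AED→AUD→THB→DKK→AED: 0.3514 × 26.46 × 0.2228 × 0.53 = 1.09795
AED→AUD→THB→AED: 0.3514 × 26.46 × 0.1178 = 1.09531
THB→AUD→INR→THB: 0.03738 × 57.4 × 0.467 = 1.00200
AED→DKK→THB→AED: 1.774 × 4.583 × 0.1178 = 0.95774
Maximum is DKK→INR→THB→DKK at 1.1913; arbitrage exists.

1.1913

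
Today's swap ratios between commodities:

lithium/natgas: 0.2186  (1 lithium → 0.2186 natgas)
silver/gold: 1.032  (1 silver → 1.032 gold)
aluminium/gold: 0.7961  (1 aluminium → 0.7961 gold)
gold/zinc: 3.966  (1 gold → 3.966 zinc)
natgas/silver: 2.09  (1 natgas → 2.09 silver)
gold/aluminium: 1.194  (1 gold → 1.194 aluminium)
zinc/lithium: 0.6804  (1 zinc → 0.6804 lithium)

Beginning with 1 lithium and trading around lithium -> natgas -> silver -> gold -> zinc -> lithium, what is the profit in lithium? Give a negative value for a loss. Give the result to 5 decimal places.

0.27231

1 lithium × 0.2186 = 0.2186 natgas
0.2186 natgas × 2.09 = 0.456874 silver
0.456874 silver × 1.032 = 0.471493968 gold
0.471493968 gold × 3.966 = 1.869945077088 zinc
1.869945077088 zinc × 0.6804 = 1.2723106304506752 lithium
Net change: 1.2723106304506752 − 1 = 0.2723106304506752 lithium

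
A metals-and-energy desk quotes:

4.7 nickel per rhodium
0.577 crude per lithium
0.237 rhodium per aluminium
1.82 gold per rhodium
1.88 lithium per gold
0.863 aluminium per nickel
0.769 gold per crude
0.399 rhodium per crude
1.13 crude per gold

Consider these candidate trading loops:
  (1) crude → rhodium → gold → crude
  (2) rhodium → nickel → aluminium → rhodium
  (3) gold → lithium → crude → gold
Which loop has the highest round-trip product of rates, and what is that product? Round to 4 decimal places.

0.9613

(1) 0.399 × 1.82 × 1.13 = 0.82058
(2) 4.7 × 0.863 × 0.237 = 0.96130
(3) 1.88 × 0.577 × 0.769 = 0.83418
Highest is cycle (2) at 0.9613 (≤1, no arbitrage).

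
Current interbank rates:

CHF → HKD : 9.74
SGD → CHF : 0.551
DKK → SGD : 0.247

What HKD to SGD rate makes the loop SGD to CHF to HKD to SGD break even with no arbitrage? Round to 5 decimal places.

Known legs of the cycle: 0.551 × 9.74 = 5.36674
For no arbitrage the full-cycle product must be 1, so the missing rate is 1 / 5.36674 ≈ 0.1863329.

0.18633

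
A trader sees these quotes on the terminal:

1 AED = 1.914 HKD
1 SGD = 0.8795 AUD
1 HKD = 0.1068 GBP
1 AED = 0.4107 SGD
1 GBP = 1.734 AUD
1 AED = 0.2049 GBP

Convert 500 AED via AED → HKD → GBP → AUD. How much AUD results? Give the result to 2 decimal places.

500 AED × 1.914 = 957 HKD
957 HKD × 0.1068 = 102.2076 GBP
102.2076 GBP × 1.734 = 177.2279784 AUD

177.23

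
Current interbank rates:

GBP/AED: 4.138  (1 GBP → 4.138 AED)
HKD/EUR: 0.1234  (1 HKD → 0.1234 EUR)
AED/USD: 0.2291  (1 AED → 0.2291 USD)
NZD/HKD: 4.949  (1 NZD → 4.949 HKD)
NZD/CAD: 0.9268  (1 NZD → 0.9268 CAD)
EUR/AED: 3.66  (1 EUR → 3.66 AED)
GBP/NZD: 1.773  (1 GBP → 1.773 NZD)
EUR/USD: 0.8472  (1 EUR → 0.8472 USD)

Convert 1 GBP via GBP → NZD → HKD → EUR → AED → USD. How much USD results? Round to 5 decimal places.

0.90792

1 GBP × 1.773 = 1.773 NZD
1.773 NZD × 4.949 = 8.774577 HKD
8.774577 HKD × 0.1234 = 1.0827828018 EUR
1.0827828018 EUR × 3.66 = 3.962985054588 AED
3.962985054588 AED × 0.2291 = 0.9079198760061108 USD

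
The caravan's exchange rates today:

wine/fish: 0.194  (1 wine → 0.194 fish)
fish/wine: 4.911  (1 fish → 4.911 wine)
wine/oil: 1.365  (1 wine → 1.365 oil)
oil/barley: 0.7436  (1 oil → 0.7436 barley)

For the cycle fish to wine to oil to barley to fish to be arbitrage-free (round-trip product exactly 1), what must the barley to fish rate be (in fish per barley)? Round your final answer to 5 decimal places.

Known legs of the cycle: 4.911 × 1.365 × 0.7436 = 4.984733754
For no arbitrage the full-cycle product must be 1, so the missing rate is 1 / 4.984733754 ≈ 0.2006125.

0.20061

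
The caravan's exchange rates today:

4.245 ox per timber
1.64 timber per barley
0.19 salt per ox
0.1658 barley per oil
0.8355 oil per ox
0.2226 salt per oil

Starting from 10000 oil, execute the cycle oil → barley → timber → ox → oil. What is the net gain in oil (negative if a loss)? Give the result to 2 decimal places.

10000 oil × 0.1658 = 1658 barley
1658 barley × 1.64 = 2719.12 timber
2719.12 timber × 4.245 = 11542.6644 ox
11542.6644 ox × 0.8355 = 9643.8961062 oil
Net change: 9643.8961062 − 10000 = -356.1038938 oil

-356.10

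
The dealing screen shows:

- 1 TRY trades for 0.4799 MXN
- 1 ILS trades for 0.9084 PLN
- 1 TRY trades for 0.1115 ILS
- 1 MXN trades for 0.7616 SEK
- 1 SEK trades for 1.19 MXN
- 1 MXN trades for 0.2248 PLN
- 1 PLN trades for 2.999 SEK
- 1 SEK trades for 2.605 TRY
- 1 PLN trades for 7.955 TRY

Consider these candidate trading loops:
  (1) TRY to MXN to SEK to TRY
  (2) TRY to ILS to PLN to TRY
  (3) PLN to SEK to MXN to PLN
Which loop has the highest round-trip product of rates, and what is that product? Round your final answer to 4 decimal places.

(1) 0.4799 × 0.7616 × 2.605 = 0.95211
(2) 0.1115 × 0.9084 × 7.955 = 0.80573
(3) 2.999 × 1.19 × 0.2248 = 0.80227
Highest is cycle (1) at 0.9521 (≤1, no arbitrage).

0.9521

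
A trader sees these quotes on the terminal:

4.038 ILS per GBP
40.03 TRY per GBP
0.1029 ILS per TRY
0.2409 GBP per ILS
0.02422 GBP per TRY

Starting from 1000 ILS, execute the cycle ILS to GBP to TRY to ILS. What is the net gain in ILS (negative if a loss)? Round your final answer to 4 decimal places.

-7.7119

1000 ILS × 0.2409 = 240.9 GBP
240.9 GBP × 40.03 = 9643.227 TRY
9643.227 TRY × 0.1029 = 992.2880583 ILS
Net change: 992.2880583 − 1000 = -7.7119417 ILS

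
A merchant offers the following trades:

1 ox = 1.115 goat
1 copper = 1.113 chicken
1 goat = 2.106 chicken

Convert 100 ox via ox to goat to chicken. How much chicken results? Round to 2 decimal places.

234.82

100 ox × 1.115 = 111.5 goat
111.5 goat × 2.106 = 234.819 chicken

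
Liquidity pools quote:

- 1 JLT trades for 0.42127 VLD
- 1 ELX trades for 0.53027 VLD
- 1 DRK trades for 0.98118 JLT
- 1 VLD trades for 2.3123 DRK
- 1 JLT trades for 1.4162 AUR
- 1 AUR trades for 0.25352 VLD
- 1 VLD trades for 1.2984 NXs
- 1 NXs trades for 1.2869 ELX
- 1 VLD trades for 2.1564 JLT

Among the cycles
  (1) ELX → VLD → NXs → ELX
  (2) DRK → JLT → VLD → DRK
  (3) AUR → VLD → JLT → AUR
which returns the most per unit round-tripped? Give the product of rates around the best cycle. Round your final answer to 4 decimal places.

(1) 0.53027 × 1.2984 × 1.2869 = 0.88603
(2) 0.98118 × 0.42127 × 2.3123 = 0.95577
(3) 0.25352 × 2.1564 × 1.4162 = 0.77422
Highest is cycle (2) at 0.9558 (≤1, no arbitrage).

0.9558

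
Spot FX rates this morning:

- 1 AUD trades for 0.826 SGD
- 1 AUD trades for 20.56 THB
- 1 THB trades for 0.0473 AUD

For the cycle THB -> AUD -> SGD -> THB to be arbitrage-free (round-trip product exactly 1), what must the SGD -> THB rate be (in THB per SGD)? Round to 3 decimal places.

Known legs of the cycle: 0.0473 × 0.826 = 0.0390698
For no arbitrage the full-cycle product must be 1, so the missing rate is 1 / 0.0390698 ≈ 25.59522.

25.595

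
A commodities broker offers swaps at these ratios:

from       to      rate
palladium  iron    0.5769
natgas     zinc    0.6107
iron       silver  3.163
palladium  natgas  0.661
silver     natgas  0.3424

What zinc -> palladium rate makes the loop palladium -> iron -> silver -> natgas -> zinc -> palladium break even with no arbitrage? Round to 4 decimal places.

2.6208

Known legs of the cycle: 0.5769 × 3.163 × 0.3424 × 0.6107 = 0.381558740793696
For no arbitrage the full-cycle product must be 1, so the missing rate is 1 / 0.381558740793696 ≈ 2.620828.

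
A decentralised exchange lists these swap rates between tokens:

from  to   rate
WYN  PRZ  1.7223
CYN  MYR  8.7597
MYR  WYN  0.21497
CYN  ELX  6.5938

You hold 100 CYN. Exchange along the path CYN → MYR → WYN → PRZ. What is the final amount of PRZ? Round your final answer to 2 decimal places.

324.32

100 CYN × 8.7597 = 875.97 MYR
875.97 MYR × 0.21497 = 188.3072709 WYN
188.3072709 WYN × 1.7223 = 324.32161267107 PRZ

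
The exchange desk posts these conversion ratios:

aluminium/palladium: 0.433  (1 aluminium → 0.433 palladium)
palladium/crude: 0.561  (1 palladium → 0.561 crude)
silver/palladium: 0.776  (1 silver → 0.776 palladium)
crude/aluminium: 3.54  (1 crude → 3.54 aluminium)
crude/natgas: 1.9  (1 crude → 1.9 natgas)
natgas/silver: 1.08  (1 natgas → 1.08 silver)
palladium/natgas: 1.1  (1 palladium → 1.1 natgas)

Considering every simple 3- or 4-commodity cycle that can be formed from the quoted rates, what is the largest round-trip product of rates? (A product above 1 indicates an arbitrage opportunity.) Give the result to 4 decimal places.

0.9219

silver→palladium→natgas→silver: 0.776 × 1.1 × 1.08 = 0.92189
silver→palladium→crude→natgas→silver: 0.776 × 0.561 × 1.9 × 1.08 = 0.89331
crude→aluminium→palladium→crude: 3.54 × 0.433 × 0.561 = 0.85991
Maximum is silver→palladium→natgas→silver at 0.9219; no arbitrage — every cycle loses value.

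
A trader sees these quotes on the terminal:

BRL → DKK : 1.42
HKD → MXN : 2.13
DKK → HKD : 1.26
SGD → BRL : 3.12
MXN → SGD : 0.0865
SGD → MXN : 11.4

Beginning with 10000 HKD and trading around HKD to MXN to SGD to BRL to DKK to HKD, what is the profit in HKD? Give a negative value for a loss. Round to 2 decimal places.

285.12

10000 HKD × 2.13 = 21300 MXN
21300 MXN × 0.0865 = 1842.45 SGD
1842.45 SGD × 3.12 = 5748.444 BRL
5748.444 BRL × 1.42 = 8162.79048 DKK
8162.79048 DKK × 1.26 = 10285.1160048 HKD
Net change: 10285.1160048 − 10000 = 285.1160048 HKD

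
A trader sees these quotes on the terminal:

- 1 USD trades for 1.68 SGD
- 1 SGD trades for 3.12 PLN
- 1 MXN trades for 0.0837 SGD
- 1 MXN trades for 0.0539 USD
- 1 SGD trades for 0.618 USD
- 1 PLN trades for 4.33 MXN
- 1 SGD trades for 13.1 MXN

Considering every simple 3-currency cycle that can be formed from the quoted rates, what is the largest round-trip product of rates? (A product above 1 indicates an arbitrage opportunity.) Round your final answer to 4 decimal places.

1.1862

MXN→USD→SGD→MXN: 0.0539 × 1.68 × 13.1 = 1.18623
MXN→SGD→PLN→MXN: 0.0837 × 3.12 × 4.33 = 1.13075
Maximum is MXN→USD→SGD→MXN at 1.1862; arbitrage exists.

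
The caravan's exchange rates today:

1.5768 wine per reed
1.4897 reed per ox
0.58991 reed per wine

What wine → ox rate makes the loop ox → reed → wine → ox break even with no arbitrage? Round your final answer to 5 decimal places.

Known legs of the cycle: 1.4897 × 1.5768 = 2.34895896
For no arbitrage the full-cycle product must be 1, so the missing rate is 1 / 2.34895896 ≈ 0.4257205.

0.42572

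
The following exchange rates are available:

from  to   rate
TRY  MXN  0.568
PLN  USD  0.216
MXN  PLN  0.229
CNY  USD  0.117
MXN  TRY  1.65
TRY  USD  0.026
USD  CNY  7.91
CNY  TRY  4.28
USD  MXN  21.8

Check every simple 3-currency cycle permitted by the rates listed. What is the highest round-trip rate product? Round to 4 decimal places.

1.0783

USD→MXN→PLN→USD: 21.8 × 0.229 × 0.216 = 1.07832
USD→MXN→TRY→USD: 21.8 × 1.65 × 0.026 = 0.93522
CNY→TRY→USD→CNY: 4.28 × 0.026 × 7.91 = 0.88022
Maximum is USD→MXN→PLN→USD at 1.0783; arbitrage exists.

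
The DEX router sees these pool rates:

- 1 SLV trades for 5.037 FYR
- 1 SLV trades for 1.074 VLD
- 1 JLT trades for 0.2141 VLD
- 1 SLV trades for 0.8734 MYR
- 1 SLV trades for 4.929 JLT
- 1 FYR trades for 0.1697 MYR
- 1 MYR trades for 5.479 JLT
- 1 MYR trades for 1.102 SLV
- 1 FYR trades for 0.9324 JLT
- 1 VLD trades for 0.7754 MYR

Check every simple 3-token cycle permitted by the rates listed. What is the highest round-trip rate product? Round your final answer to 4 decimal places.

FYR→MYR→SLV→FYR: 0.1697 × 1.102 × 5.037 = 0.94197
VLD→MYR→SLV→VLD: 0.7754 × 1.102 × 1.074 = 0.91772
VLD→MYR→JLT→VLD: 0.7754 × 5.479 × 0.2141 = 0.90959
Maximum is FYR→MYR→SLV→FYR at 0.9420; no arbitrage — every cycle loses value.

0.9420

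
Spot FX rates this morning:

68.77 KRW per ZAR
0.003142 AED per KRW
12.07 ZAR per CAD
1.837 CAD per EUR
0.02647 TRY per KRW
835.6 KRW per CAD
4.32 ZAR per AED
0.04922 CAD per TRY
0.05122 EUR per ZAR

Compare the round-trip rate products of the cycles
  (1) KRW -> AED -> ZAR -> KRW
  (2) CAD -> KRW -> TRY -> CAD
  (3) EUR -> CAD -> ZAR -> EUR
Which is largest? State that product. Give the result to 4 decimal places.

1.1357

(1) 0.003142 × 4.32 × 68.77 = 0.93345
(2) 835.6 × 0.02647 × 0.04922 = 1.08866
(3) 1.837 × 12.07 × 0.05122 = 1.13568
Highest is cycle (3) at 1.1357 (>1, arbitrage).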